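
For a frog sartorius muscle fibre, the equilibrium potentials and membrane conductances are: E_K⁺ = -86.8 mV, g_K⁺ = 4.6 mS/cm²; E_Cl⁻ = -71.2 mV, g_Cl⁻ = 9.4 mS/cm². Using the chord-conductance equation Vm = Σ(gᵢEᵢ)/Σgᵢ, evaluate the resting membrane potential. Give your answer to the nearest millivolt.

-76 mV

Σ gᵢEᵢ = 4.6·(-86.8) + 9.4·(-71.2) = -1068.56
Σ gᵢ = 4.6 + 9.4 = 14
Vm = -1068.56 / 14 = -76.33 mV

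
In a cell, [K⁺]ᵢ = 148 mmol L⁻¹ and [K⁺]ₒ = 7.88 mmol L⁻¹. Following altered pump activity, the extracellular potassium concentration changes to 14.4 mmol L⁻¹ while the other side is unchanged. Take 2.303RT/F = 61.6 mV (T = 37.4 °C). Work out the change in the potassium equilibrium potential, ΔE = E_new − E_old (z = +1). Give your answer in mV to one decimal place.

16.1 mV

E_old = (61.6/1)·log₁₀(7.88/148) = -78.46 mV
E_new = (61.6/1)·log₁₀(14.4/148) = -62.33 mV
ΔE = -62.33 − (-78.46) = 16.13 mV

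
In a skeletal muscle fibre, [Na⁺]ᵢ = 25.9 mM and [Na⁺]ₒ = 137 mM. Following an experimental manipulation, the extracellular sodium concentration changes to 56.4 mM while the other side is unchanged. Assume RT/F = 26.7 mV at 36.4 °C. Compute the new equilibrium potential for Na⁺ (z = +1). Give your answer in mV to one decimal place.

20.8 mV

After the shift: [Na⁺]_out = 56.4, [Na⁺]_in = 25.9 mM.
E_new = (26.7/1)·ln(56.4/25.9) = 26.70 · (0.7782) = 20.78 mV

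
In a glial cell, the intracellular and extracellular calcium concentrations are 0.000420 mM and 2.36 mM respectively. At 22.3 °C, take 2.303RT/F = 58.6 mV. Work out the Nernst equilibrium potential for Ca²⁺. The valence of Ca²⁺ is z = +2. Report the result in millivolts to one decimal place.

109.9 mV

E = (58.6/z) · log₁₀([Ca²⁺]_out/[Ca²⁺]_in) with z = +2.
= (58.6/2) · log₁₀(2.36/0.000420) = 29.30 · log₁₀(5619)
= 29.30 · (3.7497) = 109.87 mV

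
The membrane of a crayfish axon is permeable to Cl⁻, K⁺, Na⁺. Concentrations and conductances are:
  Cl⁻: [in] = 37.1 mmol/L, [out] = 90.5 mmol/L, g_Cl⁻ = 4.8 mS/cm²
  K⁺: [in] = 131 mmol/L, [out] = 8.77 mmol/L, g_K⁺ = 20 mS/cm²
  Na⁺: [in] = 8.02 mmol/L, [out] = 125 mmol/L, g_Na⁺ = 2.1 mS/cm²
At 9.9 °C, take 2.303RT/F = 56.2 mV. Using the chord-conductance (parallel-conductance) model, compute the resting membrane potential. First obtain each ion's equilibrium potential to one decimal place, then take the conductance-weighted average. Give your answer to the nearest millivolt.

-48 mV

E_Cl⁻ = (56.2/-1)·log₁₀(90.5/37.1) = -21.8 mV
E_K⁺ = (56.2/1)·log₁₀(8.77/131) = -66.0 mV
E_Na⁺ = (56.2/1)·log₁₀(125/8.02) = 67.0 mV
Vm = (Σ gᵢEᵢ)/(Σ gᵢ) = (4.8·-21.8 + 20·-66.0 + 2.1·67.0) / (4.8 + 20 + 2.1)
= -1283.94 / 26.9 = -47.73 mV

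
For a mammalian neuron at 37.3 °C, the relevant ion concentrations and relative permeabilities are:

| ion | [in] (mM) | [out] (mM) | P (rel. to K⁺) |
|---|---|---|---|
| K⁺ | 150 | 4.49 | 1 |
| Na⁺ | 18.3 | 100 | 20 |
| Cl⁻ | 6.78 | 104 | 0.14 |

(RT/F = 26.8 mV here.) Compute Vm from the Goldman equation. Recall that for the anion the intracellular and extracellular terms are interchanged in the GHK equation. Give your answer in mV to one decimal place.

Vm = 26.8 · ln[(Σ P·[cation]ₒ + Σ P·[anion]ᵢ) / (Σ P·[cation]ᵢ + Σ P·[anion]ₒ)]
Numerator = 1×4.49 + 20×100 + 0.14×6.78 = 2005
Denominator = 1×150 + 20×18.3 + 0.14×104 = 530.6
Vm = 26.8 · ln(3.7799) = 26.8 × (1.3297) = 35.64 mV

35.6 mV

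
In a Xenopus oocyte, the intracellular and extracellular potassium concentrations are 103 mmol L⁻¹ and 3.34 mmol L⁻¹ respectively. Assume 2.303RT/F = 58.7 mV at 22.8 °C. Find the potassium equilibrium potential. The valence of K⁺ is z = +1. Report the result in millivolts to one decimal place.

E = (58.7/z) · log₁₀([K⁺]_out/[K⁺]_in) with z = +1.
= (58.7/1) · log₁₀(3.34/103) = 58.70 · log₁₀(0.03243)
= 58.70 · (-1.4891) = -87.41 mV

-87.4 mV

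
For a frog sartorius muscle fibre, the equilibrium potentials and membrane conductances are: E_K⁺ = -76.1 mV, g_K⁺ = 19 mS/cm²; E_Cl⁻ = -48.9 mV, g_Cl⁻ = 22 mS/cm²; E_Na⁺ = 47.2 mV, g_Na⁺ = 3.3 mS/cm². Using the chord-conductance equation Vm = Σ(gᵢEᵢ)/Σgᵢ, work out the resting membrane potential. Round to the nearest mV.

Σ gᵢEᵢ = 19·(-76.1) + 22·(-48.9) + 3.3·(47.2) = -2365.94
Σ gᵢ = 19 + 22 + 3.3 = 44.3
Vm = -2365.94 / 44.3 = -53.41 mV

-53 mV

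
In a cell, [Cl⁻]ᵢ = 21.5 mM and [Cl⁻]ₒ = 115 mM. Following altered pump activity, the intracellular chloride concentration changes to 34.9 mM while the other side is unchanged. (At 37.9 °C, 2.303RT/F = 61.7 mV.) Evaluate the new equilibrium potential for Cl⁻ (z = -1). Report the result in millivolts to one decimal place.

-32.0 mV

After the shift: [Cl⁻]_out = 115, [Cl⁻]_in = 34.9 mM.
E_new = (61.7/-1)·log₁₀(115/34.9) = -61.70 · (0.5179) = -31.95 mV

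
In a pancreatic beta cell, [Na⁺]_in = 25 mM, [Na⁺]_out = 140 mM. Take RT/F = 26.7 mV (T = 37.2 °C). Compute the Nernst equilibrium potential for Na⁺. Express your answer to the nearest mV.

E = (26.7/z) · ln([Na⁺]_out/[Na⁺]_in) with z = +1.
= (26.7/1) · ln(140/25) = 26.70 · ln(5.6)
= 26.70 · (1.7228) = 46.00 mV

46 mV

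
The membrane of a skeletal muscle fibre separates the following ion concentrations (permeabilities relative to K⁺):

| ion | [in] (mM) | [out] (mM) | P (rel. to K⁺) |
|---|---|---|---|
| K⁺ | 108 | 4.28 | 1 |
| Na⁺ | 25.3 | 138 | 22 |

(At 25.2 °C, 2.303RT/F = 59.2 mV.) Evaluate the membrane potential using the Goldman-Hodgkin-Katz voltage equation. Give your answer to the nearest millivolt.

Vm = 59.2 · log₁₀[(Σ P·[cation]ₒ + Σ P·[anion]ᵢ) / (Σ P·[cation]ᵢ + Σ P·[anion]ₒ)]
Numerator = 1×4.28 + 22×138 = 3040
Denominator = 1×108 + 22×25.3 = 664.6
Vm = 59.2 · log₁₀(4.5746) = 59.2 × (0.6604) = 39.09 mV

39 mV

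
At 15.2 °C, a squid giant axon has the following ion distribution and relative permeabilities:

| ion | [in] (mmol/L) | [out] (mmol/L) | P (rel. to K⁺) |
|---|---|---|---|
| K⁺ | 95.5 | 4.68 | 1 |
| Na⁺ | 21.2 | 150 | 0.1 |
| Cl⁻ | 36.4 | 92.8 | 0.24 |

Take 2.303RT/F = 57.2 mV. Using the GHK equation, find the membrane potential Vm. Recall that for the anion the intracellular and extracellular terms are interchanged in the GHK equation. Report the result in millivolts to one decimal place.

Vm = 57.2 · log₁₀[(Σ P·[cation]ₒ + Σ P·[anion]ᵢ) / (Σ P·[cation]ᵢ + Σ P·[anion]ₒ)]
Numerator = 1×4.68 + 0.1×150 + 0.24×36.4 = 28.42
Denominator = 1×95.5 + 0.1×21.2 + 0.24×92.8 = 119.9
Vm = 57.2 · log₁₀(0.23701) = 57.2 × (-0.6252) = -35.76 mV

-35.8 mV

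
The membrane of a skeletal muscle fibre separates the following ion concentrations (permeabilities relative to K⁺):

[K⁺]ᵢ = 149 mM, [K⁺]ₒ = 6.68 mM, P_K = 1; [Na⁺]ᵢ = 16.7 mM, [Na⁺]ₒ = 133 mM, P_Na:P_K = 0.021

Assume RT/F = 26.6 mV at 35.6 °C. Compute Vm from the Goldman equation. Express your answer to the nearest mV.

Vm = 26.6 · ln[(Σ P·[cation]ₒ + Σ P·[anion]ᵢ) / (Σ P·[cation]ᵢ + Σ P·[anion]ₒ)]
Numerator = 1×6.68 + 0.021×133 = 9.473
Denominator = 1×149 + 0.021×16.7 = 149.4
Vm = 26.6 · ln(0.063428) = 26.6 × (-2.7579) = -73.36 mV

-73 mV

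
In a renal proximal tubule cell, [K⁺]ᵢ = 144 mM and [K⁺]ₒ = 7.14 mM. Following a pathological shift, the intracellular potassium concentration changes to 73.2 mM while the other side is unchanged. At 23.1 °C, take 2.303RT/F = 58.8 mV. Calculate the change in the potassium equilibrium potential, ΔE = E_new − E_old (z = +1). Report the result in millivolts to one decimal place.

E_old = (58.8/1)·log₁₀(7.14/144) = -76.71 mV
E_new = (58.8/1)·log₁₀(7.14/73.2) = -59.44 mV
ΔE = -59.44 − (-76.71) = 17.28 mV

17.3 mV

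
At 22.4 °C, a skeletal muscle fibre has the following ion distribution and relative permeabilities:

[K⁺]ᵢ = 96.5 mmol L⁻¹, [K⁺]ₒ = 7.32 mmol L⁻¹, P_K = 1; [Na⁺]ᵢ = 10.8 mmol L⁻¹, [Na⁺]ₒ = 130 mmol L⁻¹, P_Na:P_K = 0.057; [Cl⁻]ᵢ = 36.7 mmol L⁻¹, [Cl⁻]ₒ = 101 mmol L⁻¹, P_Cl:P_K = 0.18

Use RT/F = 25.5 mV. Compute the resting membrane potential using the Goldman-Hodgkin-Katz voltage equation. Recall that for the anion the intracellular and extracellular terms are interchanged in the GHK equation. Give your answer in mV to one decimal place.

-43.0 mV

Vm = 25.5 · ln[(Σ P·[cation]ₒ + Σ P·[anion]ᵢ) / (Σ P·[cation]ᵢ + Σ P·[anion]ₒ)]
Numerator = 1×7.32 + 0.057×130 + 0.18×36.7 = 21.34
Denominator = 1×96.5 + 0.057×10.8 + 0.18×101 = 115.3
Vm = 25.5 · ln(0.18505) = 25.5 × (-1.6871) = -43.02 mV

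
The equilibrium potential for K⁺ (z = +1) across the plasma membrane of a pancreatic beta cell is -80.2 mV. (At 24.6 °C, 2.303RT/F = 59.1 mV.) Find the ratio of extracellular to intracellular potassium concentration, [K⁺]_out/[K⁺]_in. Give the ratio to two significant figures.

log₁₀([out]/[in]) = E·z/(59.1) = -80.2 × 1 / 59.1 = -1.3570
[out]/[in] = 10^(-1.3570) = 0.04395

0.044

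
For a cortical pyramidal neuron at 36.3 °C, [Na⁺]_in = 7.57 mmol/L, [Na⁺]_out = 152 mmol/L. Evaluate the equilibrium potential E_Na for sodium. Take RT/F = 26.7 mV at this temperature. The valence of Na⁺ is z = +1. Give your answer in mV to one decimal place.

80.1 mV

E = (26.7/z) · ln([Na⁺]_out/[Na⁺]_in) with z = +1.
= (26.7/1) · ln(152/7.57) = 26.70 · ln(20.08)
= 26.70 · (2.9997) = 80.09 mV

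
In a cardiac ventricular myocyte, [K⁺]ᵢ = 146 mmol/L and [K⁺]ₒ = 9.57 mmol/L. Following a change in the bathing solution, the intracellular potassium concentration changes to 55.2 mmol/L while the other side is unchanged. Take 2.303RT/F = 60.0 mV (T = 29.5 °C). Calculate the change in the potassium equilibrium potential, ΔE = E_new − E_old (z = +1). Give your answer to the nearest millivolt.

25 mV

E_old = (60.0/1)·log₁₀(9.57/146) = -71.01 mV
E_new = (60.0/1)·log₁₀(9.57/55.2) = -45.66 mV
ΔE = -45.66 − (-71.01) = 25.34 mV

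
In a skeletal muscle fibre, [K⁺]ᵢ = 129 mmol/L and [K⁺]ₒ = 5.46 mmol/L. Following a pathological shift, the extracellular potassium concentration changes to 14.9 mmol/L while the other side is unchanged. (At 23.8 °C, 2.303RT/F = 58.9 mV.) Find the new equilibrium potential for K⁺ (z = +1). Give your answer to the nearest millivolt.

After the shift: [K⁺]_out = 14.9, [K⁺]_in = 129 mmol/L.
E_new = (58.9/1)·log₁₀(14.9/129) = 58.90 · (-0.9374) = -55.21 mV

-55 mV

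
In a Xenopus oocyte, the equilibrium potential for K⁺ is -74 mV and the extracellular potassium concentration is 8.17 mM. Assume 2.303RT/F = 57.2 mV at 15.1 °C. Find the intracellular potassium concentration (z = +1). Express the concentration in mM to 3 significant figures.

161 mM

Nernst: E = (57.2/1) · log₁₀([out]/[in]), so log₁₀([out]/[in]) = -74.0 × 1 / 57.2 = -1.2937.
[out]/[in] = 10^(-1.2937) = 0.05085.
[in] = 8.17 / 0.05085 = 160.7 mM.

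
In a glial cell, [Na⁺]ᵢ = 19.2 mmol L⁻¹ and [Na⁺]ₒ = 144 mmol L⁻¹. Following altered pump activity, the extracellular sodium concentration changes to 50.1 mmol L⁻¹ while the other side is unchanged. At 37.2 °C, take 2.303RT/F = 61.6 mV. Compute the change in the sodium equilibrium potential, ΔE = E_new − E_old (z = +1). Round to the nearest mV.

E_old = (61.6/1)·log₁₀(144/19.2) = 53.90 mV
E_new = (61.6/1)·log₁₀(50.1/19.2) = 25.66 mV
ΔE = 25.66 − (53.90) = -28.25 mV

-28 mV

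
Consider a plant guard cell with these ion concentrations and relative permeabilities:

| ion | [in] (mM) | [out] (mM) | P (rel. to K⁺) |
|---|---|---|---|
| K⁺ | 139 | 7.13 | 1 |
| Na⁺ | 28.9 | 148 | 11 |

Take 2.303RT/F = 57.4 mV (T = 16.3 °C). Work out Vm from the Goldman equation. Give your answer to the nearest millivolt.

32 mV

Vm = 57.4 · log₁₀[(Σ P·[cation]ₒ + Σ P·[anion]ᵢ) / (Σ P·[cation]ᵢ + Σ P·[anion]ₒ)]
Numerator = 1×7.13 + 11×148 = 1635
Denominator = 1×139 + 11×28.9 = 456.9
Vm = 57.4 · log₁₀(3.5787) = 57.4 × (0.5537) = 31.78 mV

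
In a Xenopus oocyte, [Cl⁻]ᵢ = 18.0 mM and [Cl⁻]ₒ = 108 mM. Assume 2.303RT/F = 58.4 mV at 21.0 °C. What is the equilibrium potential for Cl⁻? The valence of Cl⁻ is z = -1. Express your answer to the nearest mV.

-45 mV

E = (58.4/z) · log₁₀([Cl⁻]_out/[Cl⁻]_in) with z = -1.
For an anion, dividing by z = -1 reverses the sign.
= (58.4/-1) · log₁₀(108/18.0) = -58.40 · log₁₀(6)
= -58.40 · (0.7782) = -45.44 mV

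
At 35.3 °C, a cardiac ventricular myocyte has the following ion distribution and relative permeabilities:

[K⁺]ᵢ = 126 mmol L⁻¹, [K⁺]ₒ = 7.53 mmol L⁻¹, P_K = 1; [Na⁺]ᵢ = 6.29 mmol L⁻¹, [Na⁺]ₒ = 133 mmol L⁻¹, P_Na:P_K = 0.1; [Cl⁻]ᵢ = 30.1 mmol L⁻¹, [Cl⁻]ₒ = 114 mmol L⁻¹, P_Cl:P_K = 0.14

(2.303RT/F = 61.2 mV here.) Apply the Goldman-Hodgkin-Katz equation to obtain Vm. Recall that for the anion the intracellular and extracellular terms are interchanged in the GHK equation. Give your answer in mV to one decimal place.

-46.2 mV

Vm = 61.2 · log₁₀[(Σ P·[cation]ₒ + Σ P·[anion]ᵢ) / (Σ P·[cation]ᵢ + Σ P·[anion]ₒ)]
Numerator = 1×7.53 + 0.1×133 + 0.14×30.1 = 25.04
Denominator = 1×126 + 0.1×6.29 + 0.14×114 = 142.6
Vm = 61.2 · log₁₀(0.17564) = 61.2 × (-0.7554) = -46.23 mV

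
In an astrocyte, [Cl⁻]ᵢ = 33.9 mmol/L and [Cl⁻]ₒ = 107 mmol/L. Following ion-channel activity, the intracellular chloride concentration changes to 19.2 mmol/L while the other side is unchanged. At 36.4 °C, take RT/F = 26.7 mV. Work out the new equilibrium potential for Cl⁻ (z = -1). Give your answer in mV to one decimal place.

After the shift: [Cl⁻]_out = 107, [Cl⁻]_in = 19.2 mmol/L.
E_new = (26.7/-1)·ln(107/19.2) = -26.70 · (1.7179) = -45.87 mV

-45.9 mV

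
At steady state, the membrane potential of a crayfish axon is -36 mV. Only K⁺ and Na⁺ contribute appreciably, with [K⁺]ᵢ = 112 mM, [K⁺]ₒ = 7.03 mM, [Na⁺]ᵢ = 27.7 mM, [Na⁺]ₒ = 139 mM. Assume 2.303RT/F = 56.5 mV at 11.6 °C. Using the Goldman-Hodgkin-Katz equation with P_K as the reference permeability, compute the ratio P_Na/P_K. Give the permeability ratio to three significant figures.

Let α = P_Na/P_K. GHK: Vm = 56.5·log₁₀[(Kₒ + α·Naₒ)/(Kᵢ + α·Naᵢ)].
10^(Vm/56.5) = 10^(-36.0/56.5) = 0.23059
So 0.23059·(Kᵢ + α·Naᵢ) = Kₒ + α·Naₒ → α = (0.23059·112.0 − 7.03) / (139.0 − 0.23059·27.7)
α = (25.83 − 7.03) / (139.0 − 6.387) = 18.8/132.6 = 0.1417

0.142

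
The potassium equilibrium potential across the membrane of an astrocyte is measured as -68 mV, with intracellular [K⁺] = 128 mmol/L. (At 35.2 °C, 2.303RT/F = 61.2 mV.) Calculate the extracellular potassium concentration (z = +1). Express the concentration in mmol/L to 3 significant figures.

9.91 mmol/L

Nernst: E = (61.2/1) · log₁₀([out]/[in]), so log₁₀([out]/[in]) = -68.0 × 1 / 61.2 = -1.1111.
[out]/[in] = 10^(-1.1111) = 0.07743.
[out] = 0.07743 × 128 = 9.911 mmol/L.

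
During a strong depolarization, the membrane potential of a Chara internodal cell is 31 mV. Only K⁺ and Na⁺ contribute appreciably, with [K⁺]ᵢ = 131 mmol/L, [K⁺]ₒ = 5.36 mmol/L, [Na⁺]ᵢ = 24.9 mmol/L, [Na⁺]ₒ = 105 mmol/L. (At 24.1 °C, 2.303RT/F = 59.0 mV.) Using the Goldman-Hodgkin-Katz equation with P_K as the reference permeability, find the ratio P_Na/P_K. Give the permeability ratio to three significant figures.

20.2

Let α = P_Na/P_K. GHK: Vm = 59.0·log₁₀[(Kₒ + α·Naₒ)/(Kᵢ + α·Naᵢ)].
10^(Vm/59.0) = 10^(31.0/59.0) = 3.3529
So 3.3529·(Kᵢ + α·Naᵢ) = Kₒ + α·Naₒ → α = (3.3529·131.0 − 5.36) / (105.0 − 3.3529·24.9)
α = (439.2 − 5.36) / (105.0 − 83.49) = 433.9/21.51 = 20.17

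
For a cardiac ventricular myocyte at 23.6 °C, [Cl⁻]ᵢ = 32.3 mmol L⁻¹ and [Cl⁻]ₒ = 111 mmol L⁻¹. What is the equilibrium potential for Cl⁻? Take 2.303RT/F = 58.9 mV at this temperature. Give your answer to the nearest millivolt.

-32 mV

E = (58.9/z) · log₁₀([Cl⁻]_out/[Cl⁻]_in) with z = -1.
For an anion, dividing by z = -1 reverses the sign.
= (58.9/-1) · log₁₀(111/32.3) = -58.90 · log₁₀(3.437)
= -58.90 · (0.5361) = -31.58 mV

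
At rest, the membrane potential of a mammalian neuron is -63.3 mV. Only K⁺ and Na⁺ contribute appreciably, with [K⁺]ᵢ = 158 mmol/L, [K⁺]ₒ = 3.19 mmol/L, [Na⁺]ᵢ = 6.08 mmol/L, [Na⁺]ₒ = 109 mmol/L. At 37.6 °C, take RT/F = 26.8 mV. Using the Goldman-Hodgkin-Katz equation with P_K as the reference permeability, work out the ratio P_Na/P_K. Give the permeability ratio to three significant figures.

0.108

Let α = P_Na/P_K. GHK: Vm = 26.8·ln[(Kₒ + α·Naₒ)/(Kᵢ + α·Naᵢ)].
e^(Vm/26.8) = e^(-63.3/26.8) = 0.094237
So 0.094237·(Kᵢ + α·Naᵢ) = Kₒ + α·Naₒ → α = (0.094237·158.0 − 3.19) / (109.0 − 0.094237·6.08)
α = (14.89 − 3.19) / (109.0 − 0.573) = 11.7/108.4 = 0.1079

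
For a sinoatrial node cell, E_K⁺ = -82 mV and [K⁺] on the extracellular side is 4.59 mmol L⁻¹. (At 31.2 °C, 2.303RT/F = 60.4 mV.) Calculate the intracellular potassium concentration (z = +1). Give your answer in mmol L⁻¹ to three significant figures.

105 mmol L⁻¹

Nernst: E = (60.4/1) · log₁₀([out]/[in]), so log₁₀([out]/[in]) = -82.0 × 1 / 60.4 = -1.3576.
[out]/[in] = 10^(-1.3576) = 0.04389.
[in] = 4.59 / 0.04389 = 104.6 mmol L⁻¹.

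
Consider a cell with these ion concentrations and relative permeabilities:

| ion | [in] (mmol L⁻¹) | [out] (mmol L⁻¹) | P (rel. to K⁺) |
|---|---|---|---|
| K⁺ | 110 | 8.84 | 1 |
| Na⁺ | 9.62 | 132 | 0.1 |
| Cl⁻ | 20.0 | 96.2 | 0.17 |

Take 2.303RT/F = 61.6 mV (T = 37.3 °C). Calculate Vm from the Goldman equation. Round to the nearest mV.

-43 mV

Vm = 61.6 · log₁₀[(Σ P·[cation]ₒ + Σ P·[anion]ᵢ) / (Σ P·[cation]ᵢ + Σ P·[anion]ₒ)]
Numerator = 1×8.84 + 0.1×132 + 0.17×20.0 = 25.44
Denominator = 1×110 + 0.1×9.62 + 0.17×96.2 = 127.3
Vm = 61.6 · log₁₀(0.19982) = 61.6 × (-0.6994) = -43.08 mV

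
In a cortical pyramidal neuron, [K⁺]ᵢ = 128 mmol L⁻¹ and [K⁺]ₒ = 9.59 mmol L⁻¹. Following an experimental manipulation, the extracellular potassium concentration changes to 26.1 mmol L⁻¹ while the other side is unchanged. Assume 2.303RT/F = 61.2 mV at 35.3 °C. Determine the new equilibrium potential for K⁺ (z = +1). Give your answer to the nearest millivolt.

-42 mV

After the shift: [K⁺]_out = 26.1, [K⁺]_in = 128 mmol L⁻¹.
E_new = (61.2/1)·log₁₀(26.1/128) = 61.20 · (-0.6906) = -42.26 mV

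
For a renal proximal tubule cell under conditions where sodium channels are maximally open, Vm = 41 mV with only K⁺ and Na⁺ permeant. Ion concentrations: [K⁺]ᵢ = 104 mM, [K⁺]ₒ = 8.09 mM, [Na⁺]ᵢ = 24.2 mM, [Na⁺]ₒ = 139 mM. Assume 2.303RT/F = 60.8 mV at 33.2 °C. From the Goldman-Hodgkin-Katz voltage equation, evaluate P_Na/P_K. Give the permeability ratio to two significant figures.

20

Let α = P_Na/P_K. GHK: Vm = 60.8·log₁₀[(Kₒ + α·Naₒ)/(Kᵢ + α·Naᵢ)].
10^(Vm/60.8) = 10^(41.0/60.8) = 4.7244
So 4.7244·(Kᵢ + α·Naᵢ) = Kₒ + α·Naₒ → α = (4.7244·104.0 − 8.09) / (139.0 − 4.7244·24.2)
α = (491.3 − 8.09) / (139.0 − 114.3) = 483.2/24.67 = 19.59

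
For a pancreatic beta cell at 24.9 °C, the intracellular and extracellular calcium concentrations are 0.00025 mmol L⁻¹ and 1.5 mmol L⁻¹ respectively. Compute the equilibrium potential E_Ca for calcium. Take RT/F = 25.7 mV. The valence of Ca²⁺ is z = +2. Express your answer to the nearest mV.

E = (25.7/z) · ln([Ca²⁺]_out/[Ca²⁺]_in) with z = +2.
= (25.7/2) · ln(1.5/0.00025) = 12.85 · ln(6000)
= 12.85 · (8.6995) = 111.79 mV

112 mV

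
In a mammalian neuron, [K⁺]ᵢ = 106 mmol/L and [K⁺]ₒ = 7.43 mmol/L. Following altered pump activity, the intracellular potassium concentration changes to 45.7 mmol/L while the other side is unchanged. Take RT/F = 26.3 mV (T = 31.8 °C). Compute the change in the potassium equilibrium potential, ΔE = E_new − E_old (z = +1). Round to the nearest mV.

22 mV

E_old = (26.3/1)·ln(7.43/106) = -69.90 mV
E_new = (26.3/1)·ln(7.43/45.7) = -47.78 mV
ΔE = -47.78 − (-69.90) = 22.13 mV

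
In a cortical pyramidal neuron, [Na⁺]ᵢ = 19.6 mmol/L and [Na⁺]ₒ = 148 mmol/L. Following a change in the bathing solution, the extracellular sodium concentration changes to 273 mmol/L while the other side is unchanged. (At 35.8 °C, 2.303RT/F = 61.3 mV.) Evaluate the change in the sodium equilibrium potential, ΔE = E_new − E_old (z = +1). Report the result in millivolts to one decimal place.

16.3 mV

E_old = (61.3/1)·log₁₀(148/19.6) = 53.82 mV
E_new = (61.3/1)·log₁₀(273/19.6) = 70.12 mV
ΔE = 70.12 − (53.82) = 16.30 mV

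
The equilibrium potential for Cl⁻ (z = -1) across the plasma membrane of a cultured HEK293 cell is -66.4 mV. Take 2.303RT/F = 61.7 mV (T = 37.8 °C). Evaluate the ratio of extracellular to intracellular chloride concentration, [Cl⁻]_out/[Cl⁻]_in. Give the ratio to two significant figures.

12

log₁₀([out]/[in]) = E·z/(61.7) = -66.4 × -1 / 61.7 = 1.0762
[out]/[in] = 10^(1.0762) = 11.92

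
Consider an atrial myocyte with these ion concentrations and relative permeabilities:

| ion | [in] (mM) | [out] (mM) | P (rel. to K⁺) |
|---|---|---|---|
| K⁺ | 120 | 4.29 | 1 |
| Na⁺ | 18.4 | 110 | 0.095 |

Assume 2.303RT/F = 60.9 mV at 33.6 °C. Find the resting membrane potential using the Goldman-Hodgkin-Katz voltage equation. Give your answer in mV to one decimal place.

-55.8 mV

Vm = 60.9 · log₁₀[(Σ P·[cation]ₒ + Σ P·[anion]ᵢ) / (Σ P·[cation]ᵢ + Σ P·[anion]ₒ)]
Numerator = 1×4.29 + 0.095×110 = 14.74
Denominator = 1×120 + 0.095×18.4 = 121.7
Vm = 60.9 · log₁₀(0.12107) = 60.9 × (-0.9170) = -55.84 mV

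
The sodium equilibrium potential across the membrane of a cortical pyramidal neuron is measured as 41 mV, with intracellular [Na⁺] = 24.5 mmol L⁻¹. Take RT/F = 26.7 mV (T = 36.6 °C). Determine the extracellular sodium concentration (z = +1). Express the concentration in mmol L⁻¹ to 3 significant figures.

114 mmol L⁻¹

Nernst: E = (26.7/1) · ln([out]/[in]), so ln([out]/[in]) = 41.0 × 1 / 26.7 = 1.5356.
[out]/[in] = e^(1.5356) = 4.644.
[out] = 4.644 × 24.5 = 113.8 mmol L⁻¹.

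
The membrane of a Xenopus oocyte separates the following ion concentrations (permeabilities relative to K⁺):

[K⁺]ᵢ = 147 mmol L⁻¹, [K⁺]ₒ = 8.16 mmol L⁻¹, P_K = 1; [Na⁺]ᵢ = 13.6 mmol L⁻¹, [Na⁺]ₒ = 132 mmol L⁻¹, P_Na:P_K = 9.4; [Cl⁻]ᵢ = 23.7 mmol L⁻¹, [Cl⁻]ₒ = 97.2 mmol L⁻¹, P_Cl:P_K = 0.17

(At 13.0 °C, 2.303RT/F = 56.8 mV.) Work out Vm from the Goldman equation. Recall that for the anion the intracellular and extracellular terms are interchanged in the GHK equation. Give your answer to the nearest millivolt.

36 mV

Vm = 56.8 · log₁₀[(Σ P·[cation]ₒ + Σ P·[anion]ᵢ) / (Σ P·[cation]ᵢ + Σ P·[anion]ₒ)]
Numerator = 1×8.16 + 9.4×132 + 0.17×23.7 = 1253
Denominator = 1×147 + 9.4×13.6 + 0.17×97.2 = 291.4
Vm = 56.8 · log₁₀(4.3004) = 56.8 × (0.6335) = 35.98 mV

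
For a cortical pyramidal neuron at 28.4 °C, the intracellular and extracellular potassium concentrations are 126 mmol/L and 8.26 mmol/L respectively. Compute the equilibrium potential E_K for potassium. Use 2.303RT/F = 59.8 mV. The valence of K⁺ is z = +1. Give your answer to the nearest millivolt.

-71 mV

E = (59.8/z) · log₁₀([K⁺]_out/[K⁺]_in) with z = +1.
= (59.8/1) · log₁₀(8.26/126) = 59.80 · log₁₀(0.06556)
= 59.80 · (-1.1834) = -70.77 mV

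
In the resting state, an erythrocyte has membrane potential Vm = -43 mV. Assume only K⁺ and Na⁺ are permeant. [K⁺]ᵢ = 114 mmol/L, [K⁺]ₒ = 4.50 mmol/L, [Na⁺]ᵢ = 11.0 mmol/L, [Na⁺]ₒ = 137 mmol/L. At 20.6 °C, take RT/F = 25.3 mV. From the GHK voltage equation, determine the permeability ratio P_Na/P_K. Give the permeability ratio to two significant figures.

Let α = P_Na/P_K. GHK: Vm = 25.3·ln[(Kₒ + α·Naₒ)/(Kᵢ + α·Naᵢ)].
e^(Vm/25.3) = e^(-43.0/25.3) = 0.18276
So 0.18276·(Kᵢ + α·Naᵢ) = Kₒ + α·Naₒ → α = (0.18276·114.0 − 4.5) / (137.0 − 0.18276·11.0)
α = (20.83 − 4.5) / (137.0 − 2.01) = 16.33/135 = 0.121

0.12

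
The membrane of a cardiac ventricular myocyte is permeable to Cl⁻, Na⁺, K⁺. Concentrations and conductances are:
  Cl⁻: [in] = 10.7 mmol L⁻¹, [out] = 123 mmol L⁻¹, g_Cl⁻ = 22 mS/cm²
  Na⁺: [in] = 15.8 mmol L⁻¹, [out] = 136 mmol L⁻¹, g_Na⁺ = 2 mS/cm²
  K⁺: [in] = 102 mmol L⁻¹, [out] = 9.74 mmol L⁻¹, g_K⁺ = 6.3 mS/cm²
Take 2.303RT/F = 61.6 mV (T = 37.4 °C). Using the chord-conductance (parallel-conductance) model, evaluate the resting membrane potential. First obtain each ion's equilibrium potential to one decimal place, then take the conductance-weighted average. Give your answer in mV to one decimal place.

-56.7 mV

E_Cl⁻ = (61.6/-1)·log₁₀(123/10.7) = -65.3 mV
E_Na⁺ = (61.6/1)·log₁₀(136/15.8) = 57.6 mV
E_K⁺ = (61.6/1)·log₁₀(9.74/102) = -62.8 mV
Vm = (Σ gᵢEᵢ)/(Σ gᵢ) = (22·-65.3 + 2·57.6 + 6.3·-62.8) / (22 + 2 + 6.3)
= -1717.04 / 30.3 = -56.67 mV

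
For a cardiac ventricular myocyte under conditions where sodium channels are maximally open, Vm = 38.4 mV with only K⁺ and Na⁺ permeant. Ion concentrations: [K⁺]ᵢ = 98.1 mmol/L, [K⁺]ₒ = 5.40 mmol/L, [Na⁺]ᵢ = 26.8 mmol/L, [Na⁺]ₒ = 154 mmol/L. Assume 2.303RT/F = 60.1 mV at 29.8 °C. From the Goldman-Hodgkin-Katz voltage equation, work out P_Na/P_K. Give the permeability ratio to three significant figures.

Let α = P_Na/P_K. GHK: Vm = 60.1·log₁₀[(Kₒ + α·Naₒ)/(Kᵢ + α·Naᵢ)].
10^(Vm/60.1) = 10^(38.4/60.1) = 4.3545
So 4.3545·(Kᵢ + α·Naᵢ) = Kₒ + α·Naₒ → α = (4.3545·98.1 − 5.4) / (154.0 − 4.3545·26.8)
α = (427.2 − 5.4) / (154.0 − 116.7) = 421.8/37.3 = 11.31

11.3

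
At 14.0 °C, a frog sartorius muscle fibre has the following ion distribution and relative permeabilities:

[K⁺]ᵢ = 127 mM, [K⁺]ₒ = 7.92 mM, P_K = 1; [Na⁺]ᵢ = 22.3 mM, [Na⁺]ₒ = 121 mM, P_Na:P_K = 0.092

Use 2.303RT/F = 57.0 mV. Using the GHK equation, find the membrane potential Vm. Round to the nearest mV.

-47 mV

Vm = 57.0 · log₁₀[(Σ P·[cation]ₒ + Σ P·[anion]ᵢ) / (Σ P·[cation]ᵢ + Σ P·[anion]ₒ)]
Numerator = 1×7.92 + 0.092×121 = 19.05
Denominator = 1×127 + 0.092×22.3 = 129.1
Vm = 57.0 · log₁₀(0.14763) = 57.0 × (-0.8308) = -47.36 mV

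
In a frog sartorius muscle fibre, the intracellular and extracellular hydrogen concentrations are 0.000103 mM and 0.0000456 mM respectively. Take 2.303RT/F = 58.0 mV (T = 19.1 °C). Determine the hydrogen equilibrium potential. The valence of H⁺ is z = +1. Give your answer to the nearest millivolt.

E = (58.0/z) · log₁₀([H⁺]_out/[H⁺]_in) with z = +1.
= (58.0/1) · log₁₀(0.0000456/0.000103) = 58.00 · log₁₀(0.4427)
= 58.00 · (-0.3539) = -20.52 mV

-21 mV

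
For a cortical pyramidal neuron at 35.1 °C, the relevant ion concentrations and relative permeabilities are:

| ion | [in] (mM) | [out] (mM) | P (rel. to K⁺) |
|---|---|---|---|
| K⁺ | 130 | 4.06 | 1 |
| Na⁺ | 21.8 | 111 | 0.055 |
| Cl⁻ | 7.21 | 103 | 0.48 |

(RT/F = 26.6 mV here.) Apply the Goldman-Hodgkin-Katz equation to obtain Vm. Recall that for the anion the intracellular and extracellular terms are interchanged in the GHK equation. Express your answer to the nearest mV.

-69 mV

Vm = 26.6 · ln[(Σ P·[cation]ₒ + Σ P·[anion]ᵢ) / (Σ P·[cation]ᵢ + Σ P·[anion]ₒ)]
Numerator = 1×4.06 + 0.055×111 + 0.48×7.21 = 13.63
Denominator = 1×130 + 0.055×21.8 + 0.48×103 = 180.6
Vm = 26.6 · ln(0.075431) = 26.6 × (-2.5845) = -68.75 mV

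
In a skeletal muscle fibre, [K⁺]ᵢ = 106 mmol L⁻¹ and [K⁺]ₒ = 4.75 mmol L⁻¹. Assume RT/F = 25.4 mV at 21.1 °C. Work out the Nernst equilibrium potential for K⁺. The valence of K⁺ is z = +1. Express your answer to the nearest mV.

E = (25.4/z) · ln([K⁺]_out/[K⁺]_in) with z = +1.
= (25.4/1) · ln(4.75/106) = 25.40 · ln(0.04481)
= 25.40 · (-3.1053) = -78.87 mV

-79 mV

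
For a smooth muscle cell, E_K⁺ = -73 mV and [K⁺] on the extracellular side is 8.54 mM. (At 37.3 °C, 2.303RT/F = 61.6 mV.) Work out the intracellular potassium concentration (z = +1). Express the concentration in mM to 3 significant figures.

Nernst: E = (61.6/1) · log₁₀([out]/[in]), so log₁₀([out]/[in]) = -73.0 × 1 / 61.6 = -1.1851.
[out]/[in] = 10^(-1.1851) = 0.0653.
[in] = 8.54 / 0.0653 = 130.8 mM.

131 mM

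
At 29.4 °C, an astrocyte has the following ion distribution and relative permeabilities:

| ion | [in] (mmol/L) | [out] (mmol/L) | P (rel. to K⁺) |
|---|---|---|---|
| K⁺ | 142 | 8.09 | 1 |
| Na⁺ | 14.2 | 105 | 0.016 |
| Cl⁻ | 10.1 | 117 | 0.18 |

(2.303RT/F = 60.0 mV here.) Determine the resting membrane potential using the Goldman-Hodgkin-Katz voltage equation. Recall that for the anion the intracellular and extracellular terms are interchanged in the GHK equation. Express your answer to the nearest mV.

-69 mV

Vm = 60.0 · log₁₀[(Σ P·[cation]ₒ + Σ P·[anion]ᵢ) / (Σ P·[cation]ᵢ + Σ P·[anion]ₒ)]
Numerator = 1×8.09 + 0.016×105 + 0.18×10.1 = 11.59
Denominator = 1×142 + 0.016×14.2 + 0.18×117 = 163.3
Vm = 60.0 · log₁₀(0.070967) = 60.0 × (-1.1489) = -68.94 mV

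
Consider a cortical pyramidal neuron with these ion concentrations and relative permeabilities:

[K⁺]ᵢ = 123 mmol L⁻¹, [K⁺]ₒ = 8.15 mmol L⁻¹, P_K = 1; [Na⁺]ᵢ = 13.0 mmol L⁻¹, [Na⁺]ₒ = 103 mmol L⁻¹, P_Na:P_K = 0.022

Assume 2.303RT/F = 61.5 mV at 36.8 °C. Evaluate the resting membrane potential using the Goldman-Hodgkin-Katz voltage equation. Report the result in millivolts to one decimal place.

Vm = 61.5 · log₁₀[(Σ P·[cation]ₒ + Σ P·[anion]ᵢ) / (Σ P·[cation]ᵢ + Σ P·[anion]ₒ)]
Numerator = 1×8.15 + 0.022×103 = 10.42
Denominator = 1×123 + 0.022×13.0 = 123.3
Vm = 61.5 · log₁₀(0.084486) = 61.5 × (-1.0732) = -66.00 mV

-66.0 mV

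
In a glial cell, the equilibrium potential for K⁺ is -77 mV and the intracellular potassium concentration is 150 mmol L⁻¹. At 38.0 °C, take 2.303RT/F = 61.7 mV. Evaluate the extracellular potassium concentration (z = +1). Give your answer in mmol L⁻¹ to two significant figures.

Nernst: E = (61.7/1) · log₁₀([out]/[in]), so log₁₀([out]/[in]) = -77.0 × 1 / 61.7 = -1.2480.
[out]/[in] = 10^(-1.2480) = 0.0565.
[out] = 0.0565 × 150 = 8.475 mmol L⁻¹.

8.5 mmol L⁻¹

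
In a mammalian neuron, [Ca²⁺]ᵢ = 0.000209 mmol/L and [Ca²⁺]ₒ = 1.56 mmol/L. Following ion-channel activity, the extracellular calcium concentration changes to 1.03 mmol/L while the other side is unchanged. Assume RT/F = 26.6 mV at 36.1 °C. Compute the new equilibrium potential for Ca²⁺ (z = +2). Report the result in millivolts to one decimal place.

113.1 mV

After the shift: [Ca²⁺]_out = 1.03, [Ca²⁺]_in = 0.000209 mmol/L.
E_new = (26.6/2)·ln(1.03/0.000209) = 13.30 · (8.5027) = 113.09 mV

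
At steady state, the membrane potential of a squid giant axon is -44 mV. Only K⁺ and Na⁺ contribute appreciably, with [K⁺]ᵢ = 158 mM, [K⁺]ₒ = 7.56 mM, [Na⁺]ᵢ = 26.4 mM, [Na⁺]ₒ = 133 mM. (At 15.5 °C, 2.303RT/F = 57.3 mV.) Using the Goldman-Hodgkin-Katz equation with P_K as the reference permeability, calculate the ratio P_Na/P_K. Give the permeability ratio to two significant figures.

0.15

Let α = P_Na/P_K. GHK: Vm = 57.3·log₁₀[(Kₒ + α·Naₒ)/(Kᵢ + α·Naᵢ)].
10^(Vm/57.3) = 10^(-44.0/57.3) = 0.17065
So 0.17065·(Kᵢ + α·Naᵢ) = Kₒ + α·Naₒ → α = (0.17065·158.0 − 7.56) / (133.0 − 0.17065·26.4)
α = (26.96 − 7.56) / (133.0 − 4.505) = 19.4/128.5 = 0.151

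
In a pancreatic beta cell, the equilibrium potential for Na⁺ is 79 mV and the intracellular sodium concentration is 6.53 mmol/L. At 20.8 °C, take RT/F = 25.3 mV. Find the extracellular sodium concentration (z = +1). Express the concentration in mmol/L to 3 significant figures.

Nernst: E = (25.3/1) · ln([out]/[in]), so ln([out]/[in]) = 79.0 × 1 / 25.3 = 3.1225.
[out]/[in] = e^(3.1225) = 22.7.
[out] = 22.7 × 6.53 = 148.3 mmol/L.

148 mmol/L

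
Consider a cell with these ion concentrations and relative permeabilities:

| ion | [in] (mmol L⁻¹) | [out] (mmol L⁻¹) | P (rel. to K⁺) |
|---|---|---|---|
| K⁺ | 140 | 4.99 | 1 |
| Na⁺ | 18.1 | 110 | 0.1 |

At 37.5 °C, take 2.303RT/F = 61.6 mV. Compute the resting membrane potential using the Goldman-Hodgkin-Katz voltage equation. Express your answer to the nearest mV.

Vm = 61.6 · log₁₀[(Σ P·[cation]ₒ + Σ P·[anion]ᵢ) / (Σ P·[cation]ᵢ + Σ P·[anion]ₒ)]
Numerator = 1×4.99 + 0.1×110 = 15.99
Denominator = 1×140 + 0.1×18.1 = 141.8
Vm = 61.6 · log₁₀(0.11276) = 61.6 × (-0.9479) = -58.39 mV

-58 mV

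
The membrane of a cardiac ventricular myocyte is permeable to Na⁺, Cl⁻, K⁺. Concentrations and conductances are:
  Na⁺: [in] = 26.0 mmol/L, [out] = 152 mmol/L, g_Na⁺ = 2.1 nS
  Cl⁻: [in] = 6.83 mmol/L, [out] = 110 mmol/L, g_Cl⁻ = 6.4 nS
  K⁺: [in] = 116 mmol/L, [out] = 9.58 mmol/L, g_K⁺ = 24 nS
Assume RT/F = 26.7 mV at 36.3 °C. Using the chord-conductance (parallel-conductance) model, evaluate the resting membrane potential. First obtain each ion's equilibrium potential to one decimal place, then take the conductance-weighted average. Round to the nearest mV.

E_Na⁺ = (26.7/1)·ln(152/26.0) = 47.1 mV
E_Cl⁻ = (26.7/-1)·ln(110/6.83) = -74.2 mV
E_K⁺ = (26.7/1)·ln(9.58/116) = -66.6 mV
Vm = (Σ gᵢEᵢ)/(Σ gᵢ) = (2.1·47.1 + 6.4·-74.2 + 24·-66.6) / (2.1 + 6.4 + 24)
= -1974.37 / 32.5 = -60.75 mV

-61 mV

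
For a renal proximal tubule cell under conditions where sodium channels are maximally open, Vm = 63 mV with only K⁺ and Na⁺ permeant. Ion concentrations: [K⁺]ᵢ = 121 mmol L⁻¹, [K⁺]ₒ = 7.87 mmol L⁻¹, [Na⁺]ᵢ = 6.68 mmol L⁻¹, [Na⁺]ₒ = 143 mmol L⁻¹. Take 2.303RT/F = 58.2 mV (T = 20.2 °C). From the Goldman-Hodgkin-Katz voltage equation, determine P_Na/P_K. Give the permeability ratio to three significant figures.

Let α = P_Na/P_K. GHK: Vm = 58.2·log₁₀[(Kₒ + α·Naₒ)/(Kᵢ + α·Naᵢ)].
10^(Vm/58.2) = 10^(63.0/58.2) = 12.091
So 12.091·(Kᵢ + α·Naᵢ) = Kₒ + α·Naₒ → α = (12.091·121.0 − 7.87) / (143.0 − 12.091·6.68)
α = (1463 − 7.87) / (143.0 − 80.77) = 1455/62.23 = 23.38

23.4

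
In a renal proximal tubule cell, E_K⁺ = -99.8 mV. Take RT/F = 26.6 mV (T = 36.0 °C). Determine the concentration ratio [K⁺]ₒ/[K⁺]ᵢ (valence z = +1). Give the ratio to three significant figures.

0.0235

ln([out]/[in]) = E·z/(26.6) = -99.8 × 1 / 26.6 = -3.7519
[out]/[in] = e^(-3.7519) = 0.02347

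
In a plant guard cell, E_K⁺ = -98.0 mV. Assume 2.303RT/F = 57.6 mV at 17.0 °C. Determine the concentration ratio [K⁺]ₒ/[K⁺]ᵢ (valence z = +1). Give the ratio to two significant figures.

log₁₀([out]/[in]) = E·z/(57.6) = -98.0 × 1 / 57.6 = -1.7014
[out]/[in] = 10^(-1.7014) = 0.01989

0.020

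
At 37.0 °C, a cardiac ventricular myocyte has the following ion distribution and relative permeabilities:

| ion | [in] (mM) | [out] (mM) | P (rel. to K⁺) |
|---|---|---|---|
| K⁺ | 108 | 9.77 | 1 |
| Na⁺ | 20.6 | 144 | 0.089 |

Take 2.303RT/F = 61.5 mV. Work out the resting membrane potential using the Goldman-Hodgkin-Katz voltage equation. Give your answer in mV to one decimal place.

Vm = 61.5 · log₁₀[(Σ P·[cation]ₒ + Σ P·[anion]ᵢ) / (Σ P·[cation]ᵢ + Σ P·[anion]ₒ)]
Numerator = 1×9.77 + 0.089×144 = 22.59
Denominator = 1×108 + 0.089×20.6 = 109.8
Vm = 61.5 · log₁₀(0.20564) = 61.5 × (-0.6869) = -42.24 mV

-42.2 mV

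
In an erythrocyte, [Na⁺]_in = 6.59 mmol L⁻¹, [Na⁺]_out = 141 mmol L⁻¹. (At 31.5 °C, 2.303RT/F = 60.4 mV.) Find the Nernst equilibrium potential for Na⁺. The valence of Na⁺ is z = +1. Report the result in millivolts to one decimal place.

E = (60.4/z) · log₁₀([Na⁺]_out/[Na⁺]_in) with z = +1.
= (60.4/1) · log₁₀(141/6.59) = 60.40 · log₁₀(21.4)
= 60.40 · (1.3303) = 80.35 mV

80.4 mV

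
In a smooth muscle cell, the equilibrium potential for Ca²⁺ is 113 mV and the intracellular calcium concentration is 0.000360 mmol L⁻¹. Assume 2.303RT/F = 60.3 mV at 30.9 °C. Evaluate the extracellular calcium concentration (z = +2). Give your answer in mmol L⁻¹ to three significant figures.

2.01 mmol L⁻¹

Nernst: E = (60.3/2) · log₁₀([out]/[in]), so log₁₀([out]/[in]) = 113.0 × 2 / 60.3 = 3.7479.
[out]/[in] = 10^(3.7479) = 5597.
[out] = 5597 × 0.000360 = 2.015 mmol L⁻¹.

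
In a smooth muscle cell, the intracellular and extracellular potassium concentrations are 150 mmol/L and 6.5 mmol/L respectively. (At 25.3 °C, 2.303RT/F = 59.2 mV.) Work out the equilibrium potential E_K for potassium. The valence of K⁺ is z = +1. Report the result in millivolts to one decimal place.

-80.7 mV

E = (59.2/z) · log₁₀([K⁺]_out/[K⁺]_in) with z = +1.
= (59.2/1) · log₁₀(6.5/150) = 59.20 · log₁₀(0.04333)
= 59.20 · (-1.3632) = -80.70 mV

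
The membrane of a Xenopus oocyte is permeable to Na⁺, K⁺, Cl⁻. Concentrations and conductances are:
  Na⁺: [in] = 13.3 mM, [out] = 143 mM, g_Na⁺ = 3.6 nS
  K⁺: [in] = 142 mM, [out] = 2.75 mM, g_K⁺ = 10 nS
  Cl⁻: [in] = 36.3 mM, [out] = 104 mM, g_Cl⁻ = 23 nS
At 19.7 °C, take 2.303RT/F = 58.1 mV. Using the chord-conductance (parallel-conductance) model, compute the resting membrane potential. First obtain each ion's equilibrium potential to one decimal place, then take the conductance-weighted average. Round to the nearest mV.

E_Na⁺ = (58.1/1)·log₁₀(143/13.3) = 59.9 mV
E_K⁺ = (58.1/1)·log₁₀(2.75/142) = -99.5 mV
E_Cl⁻ = (58.1/-1)·log₁₀(104/36.3) = -26.6 mV
Vm = (Σ gᵢEᵢ)/(Σ gᵢ) = (3.6·59.9 + 10·-99.5 + 23·-26.6) / (3.6 + 10 + 23)
= -1391.16 / 36.6 = -38.01 mV

-38 mV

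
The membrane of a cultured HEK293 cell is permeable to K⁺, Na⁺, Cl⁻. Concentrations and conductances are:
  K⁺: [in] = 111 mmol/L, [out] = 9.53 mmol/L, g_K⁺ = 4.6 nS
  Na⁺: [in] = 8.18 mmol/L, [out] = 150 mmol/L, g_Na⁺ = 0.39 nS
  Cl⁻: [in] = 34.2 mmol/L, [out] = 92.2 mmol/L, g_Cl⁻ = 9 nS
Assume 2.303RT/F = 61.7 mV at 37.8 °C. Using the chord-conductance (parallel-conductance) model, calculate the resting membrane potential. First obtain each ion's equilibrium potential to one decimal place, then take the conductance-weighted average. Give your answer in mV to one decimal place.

-36.6 mV

E_K⁺ = (61.7/1)·log₁₀(9.53/111) = -65.8 mV
E_Na⁺ = (61.7/1)·log₁₀(150/8.18) = 77.9 mV
E_Cl⁻ = (61.7/-1)·log₁₀(92.2/34.2) = -26.6 mV
Vm = (Σ gᵢEᵢ)/(Σ gᵢ) = (4.6·-65.8 + 0.39·77.9 + 9·-26.6) / (4.6 + 0.39 + 9)
= -511.70 / 13.99 = -36.58 mV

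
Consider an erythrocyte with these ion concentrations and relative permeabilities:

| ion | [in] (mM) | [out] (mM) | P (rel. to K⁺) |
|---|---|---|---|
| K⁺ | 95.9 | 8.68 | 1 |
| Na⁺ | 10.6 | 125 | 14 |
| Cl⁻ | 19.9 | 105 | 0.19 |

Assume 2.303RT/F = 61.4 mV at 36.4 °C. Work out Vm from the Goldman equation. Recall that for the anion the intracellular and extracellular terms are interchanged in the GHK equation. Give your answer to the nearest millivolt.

51 mV

Vm = 61.4 · log₁₀[(Σ P·[cation]ₒ + Σ P·[anion]ᵢ) / (Σ P·[cation]ᵢ + Σ P·[anion]ₒ)]
Numerator = 1×8.68 + 14×125 + 0.19×19.9 = 1762
Denominator = 1×95.9 + 14×10.6 + 0.19×105 = 264.2
Vm = 61.4 · log₁₀(6.6697) = 61.4 × (0.8241) = 50.60 mV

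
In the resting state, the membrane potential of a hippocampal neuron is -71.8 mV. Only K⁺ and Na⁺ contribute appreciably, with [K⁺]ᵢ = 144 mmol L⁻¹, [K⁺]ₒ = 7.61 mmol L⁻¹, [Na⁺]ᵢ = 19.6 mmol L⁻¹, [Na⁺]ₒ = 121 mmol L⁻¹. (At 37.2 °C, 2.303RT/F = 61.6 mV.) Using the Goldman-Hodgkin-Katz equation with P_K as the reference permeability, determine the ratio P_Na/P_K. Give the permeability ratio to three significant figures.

0.0186

Let α = P_Na/P_K. GHK: Vm = 61.6·log₁₀[(Kₒ + α·Naₒ)/(Kᵢ + α·Naᵢ)].
10^(Vm/61.6) = 10^(-71.8/61.6) = 0.068299
So 0.068299·(Kᵢ + α·Naᵢ) = Kₒ + α·Naₒ → α = (0.068299·144.0 − 7.61) / (121.0 − 0.068299·19.6)
α = (9.835 − 7.61) / (121.0 − 1.339) = 2.225/119.7 = 0.01859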